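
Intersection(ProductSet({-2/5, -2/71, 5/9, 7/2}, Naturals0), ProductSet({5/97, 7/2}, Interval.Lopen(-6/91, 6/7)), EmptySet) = EmptySet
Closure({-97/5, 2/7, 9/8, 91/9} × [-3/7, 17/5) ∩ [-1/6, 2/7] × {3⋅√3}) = ∅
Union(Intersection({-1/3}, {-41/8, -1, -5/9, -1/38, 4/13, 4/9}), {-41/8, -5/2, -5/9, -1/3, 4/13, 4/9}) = {-41/8, -5/2, -5/9, -1/3, 4/13, 4/9}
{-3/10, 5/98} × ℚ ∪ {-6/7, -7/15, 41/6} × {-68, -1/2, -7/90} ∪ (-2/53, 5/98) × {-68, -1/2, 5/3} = ({-3/10, 5/98} × ℚ) ∪ ({-6/7, -7/15, 41/6} × {-68, -1/2, -7/90}) ∪ ((-2/53, 5/98) × {-68, -1/2, 5/3})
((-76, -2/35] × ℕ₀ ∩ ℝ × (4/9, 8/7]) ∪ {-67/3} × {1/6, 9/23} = ({-67/3} × {1/6, 9/23}) ∪ ((-76, -2/35] × {1})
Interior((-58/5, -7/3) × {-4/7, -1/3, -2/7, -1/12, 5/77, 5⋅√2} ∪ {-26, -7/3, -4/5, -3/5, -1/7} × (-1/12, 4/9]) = ∅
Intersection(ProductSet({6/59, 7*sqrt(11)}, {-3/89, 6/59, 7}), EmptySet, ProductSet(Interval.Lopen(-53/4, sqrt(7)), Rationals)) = EmptySet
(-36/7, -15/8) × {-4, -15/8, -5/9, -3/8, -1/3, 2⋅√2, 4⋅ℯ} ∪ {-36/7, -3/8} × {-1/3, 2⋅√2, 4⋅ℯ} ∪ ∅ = ({-36/7, -3/8} × {-1/3, 2⋅√2, 4⋅ℯ}) ∪ ((-36/7, -15/8) × {-4, -15/8, -5/9, -3/8, -1/3, 2⋅√2, 4⋅ℯ})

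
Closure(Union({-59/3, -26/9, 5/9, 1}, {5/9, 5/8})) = {-59/3, -26/9, 5/9, 5/8, 1}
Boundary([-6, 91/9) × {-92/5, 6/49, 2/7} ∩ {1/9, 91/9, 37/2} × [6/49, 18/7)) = {1/9} × {6/49, 2/7}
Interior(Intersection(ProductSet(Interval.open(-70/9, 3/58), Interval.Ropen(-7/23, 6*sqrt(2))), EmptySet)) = EmptySet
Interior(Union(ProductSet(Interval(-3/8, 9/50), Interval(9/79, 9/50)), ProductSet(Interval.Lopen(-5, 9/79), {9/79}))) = ProductSet(Interval.open(-3/8, 9/50), Interval.open(9/79, 9/50))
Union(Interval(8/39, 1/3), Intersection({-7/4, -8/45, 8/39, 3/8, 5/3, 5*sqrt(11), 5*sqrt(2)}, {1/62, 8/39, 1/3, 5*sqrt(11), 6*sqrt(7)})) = Union({5*sqrt(11)}, Interval(8/39, 1/3))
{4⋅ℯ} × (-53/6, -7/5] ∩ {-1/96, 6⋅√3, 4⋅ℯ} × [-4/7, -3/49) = ∅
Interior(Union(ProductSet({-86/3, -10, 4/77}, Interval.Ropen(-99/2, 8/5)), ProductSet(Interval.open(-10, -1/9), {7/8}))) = EmptySet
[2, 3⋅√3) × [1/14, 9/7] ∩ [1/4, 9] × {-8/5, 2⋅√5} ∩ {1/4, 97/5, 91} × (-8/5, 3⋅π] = ∅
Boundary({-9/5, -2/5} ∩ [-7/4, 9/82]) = {-2/5}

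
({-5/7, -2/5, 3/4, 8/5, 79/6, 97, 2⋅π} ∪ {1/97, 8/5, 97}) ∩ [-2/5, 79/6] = {-2/5, 1/97, 3/4, 8/5, 79/6, 2⋅π}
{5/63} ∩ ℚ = {5/63}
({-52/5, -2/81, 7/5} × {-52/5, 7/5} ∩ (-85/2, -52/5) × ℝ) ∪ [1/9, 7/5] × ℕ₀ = [1/9, 7/5] × ℕ₀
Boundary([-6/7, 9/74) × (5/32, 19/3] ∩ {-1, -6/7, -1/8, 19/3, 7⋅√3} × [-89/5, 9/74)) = ∅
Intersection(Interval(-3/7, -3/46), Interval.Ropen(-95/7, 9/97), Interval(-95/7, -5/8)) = EmptySet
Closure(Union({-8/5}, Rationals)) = Reals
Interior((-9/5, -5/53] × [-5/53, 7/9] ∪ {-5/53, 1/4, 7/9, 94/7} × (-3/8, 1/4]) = (-9/5, -5/53) × (-5/53, 7/9)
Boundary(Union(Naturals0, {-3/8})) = Union({-3/8}, Naturals0)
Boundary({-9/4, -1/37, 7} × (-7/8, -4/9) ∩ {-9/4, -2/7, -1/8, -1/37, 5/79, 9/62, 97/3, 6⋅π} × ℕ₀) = ∅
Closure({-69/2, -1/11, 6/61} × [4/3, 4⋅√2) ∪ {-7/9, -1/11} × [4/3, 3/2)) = ({-7/9, -1/11} × [4/3, 3/2]) ∪ ({-69/2, -1/11, 6/61} × [4/3, 4⋅√2])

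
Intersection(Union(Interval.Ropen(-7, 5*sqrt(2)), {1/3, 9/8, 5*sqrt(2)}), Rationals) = Intersection(Interval(-7, 5*sqrt(2)), Rationals)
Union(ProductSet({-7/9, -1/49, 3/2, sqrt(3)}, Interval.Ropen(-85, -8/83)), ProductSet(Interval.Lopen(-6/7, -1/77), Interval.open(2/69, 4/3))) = Union(ProductSet({-7/9, -1/49, 3/2, sqrt(3)}, Interval.Ropen(-85, -8/83)), ProductSet(Interval.Lopen(-6/7, -1/77), Interval.open(2/69, 4/3)))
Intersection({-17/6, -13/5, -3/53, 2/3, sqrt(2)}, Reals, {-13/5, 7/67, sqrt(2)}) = {-13/5, sqrt(2)}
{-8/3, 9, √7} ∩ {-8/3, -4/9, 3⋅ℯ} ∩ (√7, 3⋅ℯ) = ∅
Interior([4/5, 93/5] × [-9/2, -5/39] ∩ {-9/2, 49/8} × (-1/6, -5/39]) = ∅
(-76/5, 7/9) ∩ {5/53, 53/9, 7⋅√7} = {5/53}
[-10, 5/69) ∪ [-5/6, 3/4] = [-10, 3/4]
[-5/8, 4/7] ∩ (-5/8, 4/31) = (-5/8, 4/31)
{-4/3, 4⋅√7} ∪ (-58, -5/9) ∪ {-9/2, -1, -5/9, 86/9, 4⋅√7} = (-58, -5/9] ∪ {86/9, 4⋅√7}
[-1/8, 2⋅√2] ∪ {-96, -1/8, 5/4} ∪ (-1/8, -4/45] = {-96} ∪ [-1/8, 2⋅√2]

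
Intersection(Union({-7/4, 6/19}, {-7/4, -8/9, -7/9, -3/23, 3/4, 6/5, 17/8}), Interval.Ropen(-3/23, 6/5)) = {-3/23, 6/19, 3/4}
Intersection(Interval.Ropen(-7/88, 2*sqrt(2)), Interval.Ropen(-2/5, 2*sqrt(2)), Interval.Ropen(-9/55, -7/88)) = EmptySet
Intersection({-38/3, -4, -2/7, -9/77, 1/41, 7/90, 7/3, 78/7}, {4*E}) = EmptySet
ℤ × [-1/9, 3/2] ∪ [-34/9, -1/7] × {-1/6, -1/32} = (ℤ × [-1/9, 3/2]) ∪ ([-34/9, -1/7] × {-1/6, -1/32})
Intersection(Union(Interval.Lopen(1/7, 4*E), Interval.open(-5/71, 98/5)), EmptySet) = EmptySet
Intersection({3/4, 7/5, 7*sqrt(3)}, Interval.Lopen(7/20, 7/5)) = {3/4, 7/5}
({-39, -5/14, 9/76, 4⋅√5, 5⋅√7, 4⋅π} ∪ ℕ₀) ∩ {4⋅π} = {4⋅π}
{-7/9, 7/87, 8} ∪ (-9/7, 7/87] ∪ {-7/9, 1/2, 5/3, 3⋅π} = (-9/7, 7/87] ∪ {1/2, 5/3, 8, 3⋅π}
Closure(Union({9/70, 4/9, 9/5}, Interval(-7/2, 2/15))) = Union({4/9, 9/5}, Interval(-7/2, 2/15))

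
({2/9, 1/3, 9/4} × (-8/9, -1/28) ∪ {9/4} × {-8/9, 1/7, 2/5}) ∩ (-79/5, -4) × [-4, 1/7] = ∅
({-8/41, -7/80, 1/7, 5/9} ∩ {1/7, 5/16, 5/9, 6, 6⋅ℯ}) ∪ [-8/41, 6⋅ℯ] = [-8/41, 6⋅ℯ]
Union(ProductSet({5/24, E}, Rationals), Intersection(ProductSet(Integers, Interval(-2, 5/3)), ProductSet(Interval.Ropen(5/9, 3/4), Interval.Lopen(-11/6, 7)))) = ProductSet({5/24, E}, Rationals)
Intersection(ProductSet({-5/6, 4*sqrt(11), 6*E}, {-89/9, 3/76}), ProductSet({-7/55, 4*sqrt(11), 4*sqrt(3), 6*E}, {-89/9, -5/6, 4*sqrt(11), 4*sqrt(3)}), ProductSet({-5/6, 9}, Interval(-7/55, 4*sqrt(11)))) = EmptySet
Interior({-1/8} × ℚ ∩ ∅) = ∅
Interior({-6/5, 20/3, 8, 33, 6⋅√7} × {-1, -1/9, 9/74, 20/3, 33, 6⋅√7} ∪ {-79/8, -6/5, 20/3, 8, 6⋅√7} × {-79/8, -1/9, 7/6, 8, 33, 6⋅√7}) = ∅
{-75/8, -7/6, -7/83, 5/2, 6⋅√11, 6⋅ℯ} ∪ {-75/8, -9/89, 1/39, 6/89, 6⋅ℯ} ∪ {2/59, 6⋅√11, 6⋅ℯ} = {-75/8, -7/6, -9/89, -7/83, 1/39, 2/59, 6/89, 5/2, 6⋅√11, 6⋅ℯ}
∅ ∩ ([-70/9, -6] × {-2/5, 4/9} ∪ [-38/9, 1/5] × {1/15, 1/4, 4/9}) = ∅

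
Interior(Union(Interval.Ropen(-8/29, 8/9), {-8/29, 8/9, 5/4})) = Interval.open(-8/29, 8/9)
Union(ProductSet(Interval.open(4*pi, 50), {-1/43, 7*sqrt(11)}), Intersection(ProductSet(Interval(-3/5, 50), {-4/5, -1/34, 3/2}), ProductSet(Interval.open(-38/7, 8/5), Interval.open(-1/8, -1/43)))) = Union(ProductSet(Interval.Ropen(-3/5, 8/5), {-1/34}), ProductSet(Interval.open(4*pi, 50), {-1/43, 7*sqrt(11)}))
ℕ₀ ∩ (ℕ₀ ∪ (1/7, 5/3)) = ℕ₀ ∪ {1}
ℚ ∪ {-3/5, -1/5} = ℚ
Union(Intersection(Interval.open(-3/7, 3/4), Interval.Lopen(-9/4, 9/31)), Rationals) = Union(Interval(-3/7, 9/31), Rationals)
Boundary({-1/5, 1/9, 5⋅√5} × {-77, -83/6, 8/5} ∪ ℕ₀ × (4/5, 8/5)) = (ℕ₀ × [4/5, 8/5]) ∪ ({-1/5, 1/9, 5⋅√5} × {-77, -83/6, 8/5})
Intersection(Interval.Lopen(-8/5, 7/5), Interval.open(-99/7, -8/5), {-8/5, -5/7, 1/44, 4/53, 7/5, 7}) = EmptySet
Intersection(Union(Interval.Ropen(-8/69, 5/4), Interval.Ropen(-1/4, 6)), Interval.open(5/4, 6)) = Interval.open(5/4, 6)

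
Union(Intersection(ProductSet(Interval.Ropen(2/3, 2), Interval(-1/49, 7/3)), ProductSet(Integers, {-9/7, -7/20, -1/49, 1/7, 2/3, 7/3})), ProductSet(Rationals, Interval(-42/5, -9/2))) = Union(ProductSet(Range(1, 2, 1), {-1/49, 1/7, 2/3, 7/3}), ProductSet(Rationals, Interval(-42/5, -9/2)))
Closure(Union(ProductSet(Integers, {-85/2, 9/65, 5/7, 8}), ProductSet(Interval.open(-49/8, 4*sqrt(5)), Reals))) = Union(ProductSet(Integers, {-85/2, 9/65, 5/7, 8}), ProductSet(Interval(-49/8, 4*sqrt(5)), Reals))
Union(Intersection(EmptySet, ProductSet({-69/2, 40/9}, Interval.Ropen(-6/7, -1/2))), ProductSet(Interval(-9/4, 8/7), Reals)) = ProductSet(Interval(-9/4, 8/7), Reals)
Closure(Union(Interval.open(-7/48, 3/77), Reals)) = Interval(-oo, oo)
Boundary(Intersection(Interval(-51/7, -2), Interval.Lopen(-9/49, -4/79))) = EmptySet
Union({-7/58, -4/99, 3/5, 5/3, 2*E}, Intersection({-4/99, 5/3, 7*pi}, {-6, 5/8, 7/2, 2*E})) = {-7/58, -4/99, 3/5, 5/3, 2*E}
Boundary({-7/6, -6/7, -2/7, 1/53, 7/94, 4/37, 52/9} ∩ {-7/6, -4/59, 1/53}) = {-7/6, 1/53}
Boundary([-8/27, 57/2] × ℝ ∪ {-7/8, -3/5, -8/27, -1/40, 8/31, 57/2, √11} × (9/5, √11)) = ({-8/27, 57/2} × ℝ) ∪ ({-7/8, -3/5, -8/27, 57/2} × [9/5, √11])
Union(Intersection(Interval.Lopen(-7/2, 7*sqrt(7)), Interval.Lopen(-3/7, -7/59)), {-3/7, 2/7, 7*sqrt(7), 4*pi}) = Union({2/7, 7*sqrt(7), 4*pi}, Interval(-3/7, -7/59))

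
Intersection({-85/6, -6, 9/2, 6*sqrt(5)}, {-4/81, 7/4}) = EmptySet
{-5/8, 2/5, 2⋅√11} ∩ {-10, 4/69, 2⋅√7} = ∅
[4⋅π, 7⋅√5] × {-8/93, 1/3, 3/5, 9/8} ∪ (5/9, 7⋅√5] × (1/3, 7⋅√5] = ([4⋅π, 7⋅√5] × {-8/93, 1/3, 3/5, 9/8}) ∪ ((5/9, 7⋅√5] × (1/3, 7⋅√5])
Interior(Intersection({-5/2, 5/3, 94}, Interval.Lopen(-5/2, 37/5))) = EmptySet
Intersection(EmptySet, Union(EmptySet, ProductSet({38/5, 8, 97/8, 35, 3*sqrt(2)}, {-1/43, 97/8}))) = EmptySet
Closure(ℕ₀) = ℕ₀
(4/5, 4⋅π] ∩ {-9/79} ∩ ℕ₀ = ∅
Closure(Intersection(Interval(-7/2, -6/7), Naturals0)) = EmptySet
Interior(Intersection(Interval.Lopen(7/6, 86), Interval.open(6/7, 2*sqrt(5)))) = Interval.open(7/6, 2*sqrt(5))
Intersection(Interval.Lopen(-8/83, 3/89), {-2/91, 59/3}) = {-2/91}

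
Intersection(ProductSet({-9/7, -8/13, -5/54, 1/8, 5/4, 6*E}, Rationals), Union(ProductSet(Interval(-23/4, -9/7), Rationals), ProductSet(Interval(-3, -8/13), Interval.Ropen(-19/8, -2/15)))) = Union(ProductSet({-9/7}, Rationals), ProductSet({-9/7, -8/13}, Intersection(Interval.Ropen(-19/8, -2/15), Rationals)))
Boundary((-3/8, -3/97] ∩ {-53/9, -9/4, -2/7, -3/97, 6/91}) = {-2/7, -3/97}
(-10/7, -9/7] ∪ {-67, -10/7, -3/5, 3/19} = {-67, -3/5, 3/19} ∪ [-10/7, -9/7]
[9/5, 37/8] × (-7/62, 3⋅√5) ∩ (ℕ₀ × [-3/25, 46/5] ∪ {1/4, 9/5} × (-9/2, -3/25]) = {2, 3, 4} × (-7/62, 3⋅√5)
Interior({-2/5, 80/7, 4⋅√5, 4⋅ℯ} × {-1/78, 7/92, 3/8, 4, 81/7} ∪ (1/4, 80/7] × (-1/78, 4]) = (1/4, 80/7) × (-1/78, 4)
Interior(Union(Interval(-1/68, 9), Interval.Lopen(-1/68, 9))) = Interval.open(-1/68, 9)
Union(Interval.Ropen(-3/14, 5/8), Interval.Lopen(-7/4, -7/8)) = Union(Interval.Lopen(-7/4, -7/8), Interval.Ropen(-3/14, 5/8))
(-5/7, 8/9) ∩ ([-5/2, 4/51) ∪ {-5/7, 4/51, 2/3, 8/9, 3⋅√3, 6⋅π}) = (-5/7, 4/51] ∪ {2/3}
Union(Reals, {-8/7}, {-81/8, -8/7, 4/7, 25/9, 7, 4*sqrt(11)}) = Reals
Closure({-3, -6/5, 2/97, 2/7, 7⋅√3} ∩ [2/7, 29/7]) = {2/7}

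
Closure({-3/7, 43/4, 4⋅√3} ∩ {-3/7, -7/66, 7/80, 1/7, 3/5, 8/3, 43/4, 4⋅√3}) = {-3/7, 43/4, 4⋅√3}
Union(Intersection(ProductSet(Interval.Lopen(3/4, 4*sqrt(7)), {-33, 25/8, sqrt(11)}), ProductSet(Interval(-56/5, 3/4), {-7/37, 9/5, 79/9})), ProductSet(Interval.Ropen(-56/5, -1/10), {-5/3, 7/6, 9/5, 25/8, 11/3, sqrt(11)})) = ProductSet(Interval.Ropen(-56/5, -1/10), {-5/3, 7/6, 9/5, 25/8, 11/3, sqrt(11)})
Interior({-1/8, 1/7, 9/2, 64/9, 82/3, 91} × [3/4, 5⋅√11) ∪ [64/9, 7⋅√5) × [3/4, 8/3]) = (64/9, 7⋅√5) × (3/4, 8/3)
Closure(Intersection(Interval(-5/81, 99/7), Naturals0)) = Range(0, 15, 1)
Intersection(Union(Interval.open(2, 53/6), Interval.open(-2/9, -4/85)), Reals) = Union(Interval.open(-2/9, -4/85), Interval.open(2, 53/6))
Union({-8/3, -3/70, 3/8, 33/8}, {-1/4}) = {-8/3, -1/4, -3/70, 3/8, 33/8}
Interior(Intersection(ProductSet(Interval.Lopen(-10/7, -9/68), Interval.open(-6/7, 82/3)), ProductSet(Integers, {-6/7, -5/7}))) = EmptySet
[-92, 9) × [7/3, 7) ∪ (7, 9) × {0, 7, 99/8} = ((7, 9) × {0, 7, 99/8}) ∪ ([-92, 9) × [7/3, 7))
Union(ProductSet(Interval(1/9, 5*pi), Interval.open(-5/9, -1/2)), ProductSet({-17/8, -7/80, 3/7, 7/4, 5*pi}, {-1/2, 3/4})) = Union(ProductSet({-17/8, -7/80, 3/7, 7/4, 5*pi}, {-1/2, 3/4}), ProductSet(Interval(1/9, 5*pi), Interval.open(-5/9, -1/2)))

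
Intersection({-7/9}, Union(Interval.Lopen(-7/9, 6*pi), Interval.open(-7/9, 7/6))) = EmptySet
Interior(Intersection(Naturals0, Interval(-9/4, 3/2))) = EmptySet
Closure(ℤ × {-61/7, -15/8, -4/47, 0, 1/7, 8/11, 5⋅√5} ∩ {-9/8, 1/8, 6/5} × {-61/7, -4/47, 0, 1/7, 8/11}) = ∅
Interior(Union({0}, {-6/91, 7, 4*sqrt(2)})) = EmptySet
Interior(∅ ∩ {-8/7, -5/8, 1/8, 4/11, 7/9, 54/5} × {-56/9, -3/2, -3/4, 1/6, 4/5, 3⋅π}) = ∅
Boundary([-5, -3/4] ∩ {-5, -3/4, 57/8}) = {-5, -3/4}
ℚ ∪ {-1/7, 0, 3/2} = ℚ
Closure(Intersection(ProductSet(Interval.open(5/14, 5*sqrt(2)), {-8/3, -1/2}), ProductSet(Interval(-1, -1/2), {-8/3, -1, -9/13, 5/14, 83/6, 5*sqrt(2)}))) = EmptySet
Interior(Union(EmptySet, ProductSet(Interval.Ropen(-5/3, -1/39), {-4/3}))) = EmptySet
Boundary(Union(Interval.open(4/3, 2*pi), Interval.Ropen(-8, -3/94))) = {-8, -3/94, 4/3, 2*pi}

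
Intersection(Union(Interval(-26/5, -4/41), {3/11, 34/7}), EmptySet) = EmptySet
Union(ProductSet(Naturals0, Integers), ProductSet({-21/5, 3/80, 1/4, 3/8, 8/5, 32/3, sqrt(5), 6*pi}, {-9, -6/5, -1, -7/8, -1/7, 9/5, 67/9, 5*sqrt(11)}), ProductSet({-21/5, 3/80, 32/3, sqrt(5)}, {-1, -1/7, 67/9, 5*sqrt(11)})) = Union(ProductSet({-21/5, 3/80, 1/4, 3/8, 8/5, 32/3, sqrt(5), 6*pi}, {-9, -6/5, -1, -7/8, -1/7, 9/5, 67/9, 5*sqrt(11)}), ProductSet(Naturals0, Integers))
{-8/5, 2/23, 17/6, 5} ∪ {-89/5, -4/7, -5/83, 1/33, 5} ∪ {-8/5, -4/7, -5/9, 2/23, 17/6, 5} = {-89/5, -8/5, -4/7, -5/9, -5/83, 1/33, 2/23, 17/6, 5}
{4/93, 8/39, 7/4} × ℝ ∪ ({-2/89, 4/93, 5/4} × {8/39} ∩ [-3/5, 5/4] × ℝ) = ({4/93, 8/39, 7/4} × ℝ) ∪ ({-2/89, 4/93, 5/4} × {8/39})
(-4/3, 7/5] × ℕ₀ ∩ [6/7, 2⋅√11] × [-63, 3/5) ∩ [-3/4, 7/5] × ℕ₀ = [6/7, 7/5] × {0}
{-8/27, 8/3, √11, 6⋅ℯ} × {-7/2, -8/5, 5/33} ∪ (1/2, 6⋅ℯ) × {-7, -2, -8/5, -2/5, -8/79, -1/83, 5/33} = ({-8/27, 8/3, √11, 6⋅ℯ} × {-7/2, -8/5, 5/33}) ∪ ((1/2, 6⋅ℯ) × {-7, -2, -8/5, -2/5, -8/79, -1/83, 5/33})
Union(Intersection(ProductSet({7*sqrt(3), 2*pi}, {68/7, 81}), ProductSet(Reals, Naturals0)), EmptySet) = ProductSet({7*sqrt(3), 2*pi}, {81})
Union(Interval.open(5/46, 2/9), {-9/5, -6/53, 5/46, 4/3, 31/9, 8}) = Union({-9/5, -6/53, 4/3, 31/9, 8}, Interval.Ropen(5/46, 2/9))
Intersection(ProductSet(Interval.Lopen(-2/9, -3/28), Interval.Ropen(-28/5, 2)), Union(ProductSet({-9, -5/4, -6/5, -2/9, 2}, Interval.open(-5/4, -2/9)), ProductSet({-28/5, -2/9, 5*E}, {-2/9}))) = EmptySet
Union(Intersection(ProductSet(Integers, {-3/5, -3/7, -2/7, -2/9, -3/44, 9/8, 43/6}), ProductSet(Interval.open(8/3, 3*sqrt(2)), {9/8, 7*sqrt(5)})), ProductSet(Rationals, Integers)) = Union(ProductSet(Range(3, 5, 1), {9/8}), ProductSet(Rationals, Integers))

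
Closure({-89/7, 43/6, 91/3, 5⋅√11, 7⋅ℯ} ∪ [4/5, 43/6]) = {-89/7, 91/3, 5⋅√11, 7⋅ℯ} ∪ [4/5, 43/6]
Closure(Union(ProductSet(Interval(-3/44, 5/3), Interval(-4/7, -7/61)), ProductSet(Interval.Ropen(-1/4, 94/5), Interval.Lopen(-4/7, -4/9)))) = Union(ProductSet({-1/4, 94/5}, Interval(-4/7, -4/9)), ProductSet(Interval(-1/4, 94/5), {-4/7}), ProductSet(Interval.Ropen(-1/4, 94/5), Interval.Lopen(-4/7, -4/9)), ProductSet(Interval(-3/44, 5/3), Interval(-4/7, -7/61)), ProductSet(Union(Interval(-1/4, -3/44), Interval(5/3, 94/5)), {-4/7, -4/9}))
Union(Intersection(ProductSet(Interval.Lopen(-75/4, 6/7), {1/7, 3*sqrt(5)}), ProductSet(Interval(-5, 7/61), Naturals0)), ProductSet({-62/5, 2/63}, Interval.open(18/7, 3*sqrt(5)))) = ProductSet({-62/5, 2/63}, Interval.open(18/7, 3*sqrt(5)))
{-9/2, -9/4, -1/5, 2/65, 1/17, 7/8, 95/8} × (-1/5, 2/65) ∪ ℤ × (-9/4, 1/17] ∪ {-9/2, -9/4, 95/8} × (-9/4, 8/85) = (ℤ × (-9/4, 1/17]) ∪ ({-9/2, -9/4, 95/8} × (-9/4, 8/85)) ∪ ({-9/2, -9/4, -1/5, 2/65, 1/17, 7/8, 95/8} × (-1/5, 2/65))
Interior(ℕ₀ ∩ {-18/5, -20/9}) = ∅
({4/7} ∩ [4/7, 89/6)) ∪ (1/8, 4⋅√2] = (1/8, 4⋅√2]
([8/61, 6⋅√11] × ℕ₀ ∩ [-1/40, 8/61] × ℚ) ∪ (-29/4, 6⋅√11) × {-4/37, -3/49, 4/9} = ({8/61} × ℕ₀) ∪ ((-29/4, 6⋅√11) × {-4/37, -3/49, 4/9})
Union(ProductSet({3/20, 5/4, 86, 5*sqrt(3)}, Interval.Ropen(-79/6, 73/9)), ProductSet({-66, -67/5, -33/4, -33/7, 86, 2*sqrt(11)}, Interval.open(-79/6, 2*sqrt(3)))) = Union(ProductSet({3/20, 5/4, 86, 5*sqrt(3)}, Interval.Ropen(-79/6, 73/9)), ProductSet({-66, -67/5, -33/4, -33/7, 86, 2*sqrt(11)}, Interval.open(-79/6, 2*sqrt(3))))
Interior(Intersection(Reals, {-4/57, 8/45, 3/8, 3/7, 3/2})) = EmptySet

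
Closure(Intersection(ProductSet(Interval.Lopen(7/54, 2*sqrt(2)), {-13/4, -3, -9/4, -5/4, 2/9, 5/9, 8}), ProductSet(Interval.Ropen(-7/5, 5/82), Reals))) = EmptySet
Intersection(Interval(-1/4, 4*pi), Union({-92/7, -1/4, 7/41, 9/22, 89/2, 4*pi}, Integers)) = Union({-1/4, 7/41, 9/22, 4*pi}, Range(0, 13, 1))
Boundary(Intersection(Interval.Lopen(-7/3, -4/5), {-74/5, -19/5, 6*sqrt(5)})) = EmptySet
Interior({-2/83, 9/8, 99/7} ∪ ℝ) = ℝ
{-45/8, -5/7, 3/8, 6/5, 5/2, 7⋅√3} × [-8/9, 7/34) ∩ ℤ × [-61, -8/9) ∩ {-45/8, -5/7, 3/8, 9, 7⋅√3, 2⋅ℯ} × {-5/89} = ∅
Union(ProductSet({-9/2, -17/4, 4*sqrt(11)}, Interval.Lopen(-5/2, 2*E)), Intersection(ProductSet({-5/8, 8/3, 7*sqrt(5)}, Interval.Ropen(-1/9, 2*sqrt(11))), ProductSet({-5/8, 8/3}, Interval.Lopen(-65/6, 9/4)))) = Union(ProductSet({-5/8, 8/3}, Interval(-1/9, 9/4)), ProductSet({-9/2, -17/4, 4*sqrt(11)}, Interval.Lopen(-5/2, 2*E)))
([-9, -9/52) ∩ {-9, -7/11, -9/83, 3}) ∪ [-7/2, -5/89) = {-9} ∪ [-7/2, -5/89)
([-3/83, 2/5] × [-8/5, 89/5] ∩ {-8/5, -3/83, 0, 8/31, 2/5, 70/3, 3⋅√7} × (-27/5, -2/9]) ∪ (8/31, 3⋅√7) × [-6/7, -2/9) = ({-3/83, 0, 8/31, 2/5} × [-8/5, -2/9]) ∪ ((8/31, 3⋅√7) × [-6/7, -2/9))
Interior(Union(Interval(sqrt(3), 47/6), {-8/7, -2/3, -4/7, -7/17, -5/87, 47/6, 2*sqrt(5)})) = Interval.open(sqrt(3), 47/6)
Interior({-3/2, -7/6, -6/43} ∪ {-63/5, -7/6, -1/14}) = ∅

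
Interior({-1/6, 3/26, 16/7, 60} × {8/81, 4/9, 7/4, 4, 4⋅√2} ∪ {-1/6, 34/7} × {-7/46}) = ∅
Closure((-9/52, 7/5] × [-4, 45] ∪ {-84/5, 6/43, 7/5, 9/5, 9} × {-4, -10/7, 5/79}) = ({-84/5, 6/43, 7/5, 9/5, 9} × {-4, -10/7, 5/79}) ∪ ([-9/52, 7/5] × [-4, 45])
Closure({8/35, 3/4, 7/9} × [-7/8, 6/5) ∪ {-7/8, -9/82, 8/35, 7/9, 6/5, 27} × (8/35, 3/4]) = ({8/35, 3/4, 7/9} × [-7/8, 6/5]) ∪ ({-7/8, -9/82, 8/35, 7/9, 6/5, 27} × [8/35, 3/4])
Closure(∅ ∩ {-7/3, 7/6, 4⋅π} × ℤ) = ∅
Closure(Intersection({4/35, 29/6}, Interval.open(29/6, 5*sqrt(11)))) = EmptySet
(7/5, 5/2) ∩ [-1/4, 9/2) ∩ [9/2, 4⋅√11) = ∅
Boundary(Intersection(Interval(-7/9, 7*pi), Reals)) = {-7/9, 7*pi}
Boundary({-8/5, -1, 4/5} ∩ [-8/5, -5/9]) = {-8/5, -1}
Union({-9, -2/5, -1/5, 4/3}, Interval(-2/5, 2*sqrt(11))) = Union({-9}, Interval(-2/5, 2*sqrt(11)))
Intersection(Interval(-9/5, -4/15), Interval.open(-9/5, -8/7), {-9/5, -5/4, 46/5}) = {-5/4}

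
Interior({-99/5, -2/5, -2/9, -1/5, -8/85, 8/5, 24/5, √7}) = ∅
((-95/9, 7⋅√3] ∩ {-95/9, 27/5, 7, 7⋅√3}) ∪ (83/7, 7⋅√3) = {27/5, 7} ∪ (83/7, 7⋅√3]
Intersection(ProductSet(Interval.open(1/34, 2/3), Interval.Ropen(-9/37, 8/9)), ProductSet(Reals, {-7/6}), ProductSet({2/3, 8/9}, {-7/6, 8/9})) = EmptySet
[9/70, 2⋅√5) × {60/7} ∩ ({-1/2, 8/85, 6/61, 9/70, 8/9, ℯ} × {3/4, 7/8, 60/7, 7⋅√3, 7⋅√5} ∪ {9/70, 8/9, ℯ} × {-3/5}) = {9/70, 8/9, ℯ} × {60/7}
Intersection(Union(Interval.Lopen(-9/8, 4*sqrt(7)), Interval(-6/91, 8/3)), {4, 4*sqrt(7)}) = {4, 4*sqrt(7)}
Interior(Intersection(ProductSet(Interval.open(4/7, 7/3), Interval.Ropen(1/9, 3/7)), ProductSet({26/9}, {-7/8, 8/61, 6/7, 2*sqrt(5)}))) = EmptySet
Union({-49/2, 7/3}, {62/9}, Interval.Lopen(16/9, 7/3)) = Union({-49/2, 62/9}, Interval.Lopen(16/9, 7/3))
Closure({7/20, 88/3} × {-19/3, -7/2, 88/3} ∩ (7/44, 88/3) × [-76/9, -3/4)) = {7/20} × {-19/3, -7/2}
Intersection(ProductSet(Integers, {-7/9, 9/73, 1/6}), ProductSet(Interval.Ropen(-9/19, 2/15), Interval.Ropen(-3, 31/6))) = ProductSet(Range(0, 1, 1), {-7/9, 9/73, 1/6})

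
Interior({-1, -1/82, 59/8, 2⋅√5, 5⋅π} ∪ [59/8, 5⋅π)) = (59/8, 5⋅π)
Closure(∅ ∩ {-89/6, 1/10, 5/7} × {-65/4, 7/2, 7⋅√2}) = ∅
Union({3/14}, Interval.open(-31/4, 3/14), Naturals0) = Union(Interval.Lopen(-31/4, 3/14), Naturals0)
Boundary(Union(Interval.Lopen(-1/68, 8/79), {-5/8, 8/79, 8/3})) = {-5/8, -1/68, 8/79, 8/3}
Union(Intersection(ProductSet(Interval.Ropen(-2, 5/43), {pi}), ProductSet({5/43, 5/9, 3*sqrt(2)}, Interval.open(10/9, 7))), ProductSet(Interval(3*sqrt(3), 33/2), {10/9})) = ProductSet(Interval(3*sqrt(3), 33/2), {10/9})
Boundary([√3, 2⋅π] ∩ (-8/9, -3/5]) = ∅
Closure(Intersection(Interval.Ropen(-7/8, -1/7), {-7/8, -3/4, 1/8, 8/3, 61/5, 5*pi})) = {-7/8, -3/4}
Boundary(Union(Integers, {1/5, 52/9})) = Union({1/5, 52/9}, Integers)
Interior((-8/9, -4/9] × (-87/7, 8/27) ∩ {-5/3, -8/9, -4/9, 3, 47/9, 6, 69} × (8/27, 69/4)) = ∅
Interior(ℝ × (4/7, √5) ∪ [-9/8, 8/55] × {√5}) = ℝ × (4/7, √5)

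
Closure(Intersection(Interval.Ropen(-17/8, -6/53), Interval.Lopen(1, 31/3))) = EmptySet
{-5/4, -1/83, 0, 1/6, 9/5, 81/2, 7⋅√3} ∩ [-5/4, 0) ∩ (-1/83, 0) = ∅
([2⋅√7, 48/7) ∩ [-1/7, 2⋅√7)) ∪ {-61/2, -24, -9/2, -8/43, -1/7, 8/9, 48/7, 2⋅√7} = {-61/2, -24, -9/2, -8/43, -1/7, 8/9, 48/7, 2⋅√7}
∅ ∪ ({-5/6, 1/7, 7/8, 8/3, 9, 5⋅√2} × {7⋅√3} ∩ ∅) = ∅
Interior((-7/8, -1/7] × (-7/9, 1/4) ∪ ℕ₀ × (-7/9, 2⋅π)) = (((-7/8, -1/7) \ ℕ₀ \ (-7/8, -1/7)) ∪ (ℕ₀ \ ({-7/8, -1/7} ∪ (ℕ₀ \ (-7/8, -1/7)))) ∪ ((-7/8, -1/7) \ (ℕ₀ ∪ (ℕ₀ \ (-7/8, -1/7)))) ∪ (ℕ₀ \ ([-7/8, -1/7] ∪ (ℕ₀ \ (-7/8, -1/7))))) × (-7/9, 1/4)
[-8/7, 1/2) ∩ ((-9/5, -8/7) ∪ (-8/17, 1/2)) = (-8/17, 1/2)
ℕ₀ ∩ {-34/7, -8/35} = ∅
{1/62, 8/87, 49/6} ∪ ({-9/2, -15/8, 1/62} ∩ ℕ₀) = {1/62, 8/87, 49/6}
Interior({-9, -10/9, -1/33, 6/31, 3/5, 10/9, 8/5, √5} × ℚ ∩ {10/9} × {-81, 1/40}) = ∅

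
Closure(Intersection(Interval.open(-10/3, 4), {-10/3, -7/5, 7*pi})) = {-7/5}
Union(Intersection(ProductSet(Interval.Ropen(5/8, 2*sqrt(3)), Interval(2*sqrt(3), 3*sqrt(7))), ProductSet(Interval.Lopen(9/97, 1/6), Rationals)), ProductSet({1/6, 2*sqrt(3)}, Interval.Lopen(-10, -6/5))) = ProductSet({1/6, 2*sqrt(3)}, Interval.Lopen(-10, -6/5))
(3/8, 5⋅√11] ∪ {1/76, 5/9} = {1/76} ∪ (3/8, 5⋅√11]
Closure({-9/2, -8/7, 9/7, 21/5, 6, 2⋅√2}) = {-9/2, -8/7, 9/7, 21/5, 6, 2⋅√2}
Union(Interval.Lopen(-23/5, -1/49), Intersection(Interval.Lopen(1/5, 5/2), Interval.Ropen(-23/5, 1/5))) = Interval.Lopen(-23/5, -1/49)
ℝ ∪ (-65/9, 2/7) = (-∞, ∞)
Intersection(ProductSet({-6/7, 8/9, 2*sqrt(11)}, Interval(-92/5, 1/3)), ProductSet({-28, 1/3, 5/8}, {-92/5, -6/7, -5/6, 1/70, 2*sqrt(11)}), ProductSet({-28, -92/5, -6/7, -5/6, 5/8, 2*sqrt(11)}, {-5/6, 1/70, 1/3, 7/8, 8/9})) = EmptySet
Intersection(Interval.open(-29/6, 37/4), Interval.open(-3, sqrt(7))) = Interval.open(-3, sqrt(7))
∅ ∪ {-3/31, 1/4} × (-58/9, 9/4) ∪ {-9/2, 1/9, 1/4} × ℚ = ({-9/2, 1/9, 1/4} × ℚ) ∪ ({-3/31, 1/4} × (-58/9, 9/4))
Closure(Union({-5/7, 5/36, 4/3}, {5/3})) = {-5/7, 5/36, 4/3, 5/3}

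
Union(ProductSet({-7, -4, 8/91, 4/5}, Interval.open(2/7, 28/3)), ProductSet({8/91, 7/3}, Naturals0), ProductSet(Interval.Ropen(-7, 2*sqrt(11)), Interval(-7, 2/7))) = Union(ProductSet({8/91, 7/3}, Naturals0), ProductSet({-7, -4, 8/91, 4/5}, Interval.open(2/7, 28/3)), ProductSet(Interval.Ropen(-7, 2*sqrt(11)), Interval(-7, 2/7)))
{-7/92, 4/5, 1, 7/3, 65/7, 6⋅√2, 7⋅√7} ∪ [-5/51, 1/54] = [-5/51, 1/54] ∪ {4/5, 1, 7/3, 65/7, 6⋅√2, 7⋅√7}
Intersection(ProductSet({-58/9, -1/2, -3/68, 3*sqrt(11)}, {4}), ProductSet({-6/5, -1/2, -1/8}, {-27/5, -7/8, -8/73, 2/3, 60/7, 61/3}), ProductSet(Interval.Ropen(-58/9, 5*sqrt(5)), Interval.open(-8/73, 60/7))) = EmptySet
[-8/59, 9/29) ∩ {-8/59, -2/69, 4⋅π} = {-8/59, -2/69}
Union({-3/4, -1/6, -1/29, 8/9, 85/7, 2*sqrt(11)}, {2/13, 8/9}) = {-3/4, -1/6, -1/29, 2/13, 8/9, 85/7, 2*sqrt(11)}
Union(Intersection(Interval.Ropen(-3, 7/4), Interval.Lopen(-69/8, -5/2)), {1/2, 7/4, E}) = Union({1/2, 7/4, E}, Interval(-3, -5/2))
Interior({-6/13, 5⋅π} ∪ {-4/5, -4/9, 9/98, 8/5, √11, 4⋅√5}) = ∅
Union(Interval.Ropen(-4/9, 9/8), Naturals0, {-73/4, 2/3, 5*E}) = Union({-73/4, 5*E}, Interval.Ropen(-4/9, 9/8), Naturals0)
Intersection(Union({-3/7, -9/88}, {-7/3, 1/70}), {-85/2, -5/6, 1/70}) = {1/70}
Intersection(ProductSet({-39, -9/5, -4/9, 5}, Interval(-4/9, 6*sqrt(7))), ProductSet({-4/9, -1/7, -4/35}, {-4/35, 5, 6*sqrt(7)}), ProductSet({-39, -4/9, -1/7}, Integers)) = ProductSet({-4/9}, {5})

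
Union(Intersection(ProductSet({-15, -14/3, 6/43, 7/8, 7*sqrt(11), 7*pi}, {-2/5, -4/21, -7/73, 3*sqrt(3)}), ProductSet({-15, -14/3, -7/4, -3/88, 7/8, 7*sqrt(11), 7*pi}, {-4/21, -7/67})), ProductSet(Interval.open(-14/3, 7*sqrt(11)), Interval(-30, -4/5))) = Union(ProductSet({-15, -14/3, 7/8, 7*sqrt(11), 7*pi}, {-4/21}), ProductSet(Interval.open(-14/3, 7*sqrt(11)), Interval(-30, -4/5)))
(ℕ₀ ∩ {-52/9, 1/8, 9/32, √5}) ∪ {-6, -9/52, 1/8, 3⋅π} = {-6, -9/52, 1/8, 3⋅π}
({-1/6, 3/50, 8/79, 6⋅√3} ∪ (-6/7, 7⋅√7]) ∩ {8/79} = {8/79}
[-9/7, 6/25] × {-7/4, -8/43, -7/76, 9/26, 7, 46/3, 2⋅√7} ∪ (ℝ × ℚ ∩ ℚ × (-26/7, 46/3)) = (ℚ × (ℚ ∩ (-26/7, 46/3))) ∪ ([-9/7, 6/25] × {-7/4, -8/43, -7/76, 9/26, 7, 46/3, 2⋅√7})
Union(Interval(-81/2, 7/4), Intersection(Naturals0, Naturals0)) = Union(Interval(-81/2, 7/4), Naturals0)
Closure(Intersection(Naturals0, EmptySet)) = EmptySet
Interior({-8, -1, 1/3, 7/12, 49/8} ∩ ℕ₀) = ∅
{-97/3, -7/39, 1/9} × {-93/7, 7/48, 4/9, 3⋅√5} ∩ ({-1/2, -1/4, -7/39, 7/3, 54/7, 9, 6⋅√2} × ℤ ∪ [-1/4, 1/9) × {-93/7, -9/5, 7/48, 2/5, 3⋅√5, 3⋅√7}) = {-7/39} × {-93/7, 7/48, 3⋅√5}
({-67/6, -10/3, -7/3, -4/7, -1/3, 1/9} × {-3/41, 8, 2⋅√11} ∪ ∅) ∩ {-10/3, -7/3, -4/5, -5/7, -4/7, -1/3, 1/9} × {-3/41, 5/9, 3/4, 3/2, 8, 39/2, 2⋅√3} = {-10/3, -7/3, -4/7, -1/3, 1/9} × {-3/41, 8}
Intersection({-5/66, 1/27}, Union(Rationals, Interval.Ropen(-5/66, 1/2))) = {-5/66, 1/27}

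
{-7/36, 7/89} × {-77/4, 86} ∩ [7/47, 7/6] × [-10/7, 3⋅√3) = ∅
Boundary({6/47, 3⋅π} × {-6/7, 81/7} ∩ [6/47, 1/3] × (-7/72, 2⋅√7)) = ∅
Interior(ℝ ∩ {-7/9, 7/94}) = ∅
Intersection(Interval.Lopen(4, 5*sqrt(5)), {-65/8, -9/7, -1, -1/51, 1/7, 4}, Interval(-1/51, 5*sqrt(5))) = EmptySet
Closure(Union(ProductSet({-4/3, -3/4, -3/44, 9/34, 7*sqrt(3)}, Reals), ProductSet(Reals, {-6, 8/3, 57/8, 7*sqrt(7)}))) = Union(ProductSet({-4/3, -3/4, -3/44, 9/34, 7*sqrt(3)}, Reals), ProductSet(Reals, {-6, 8/3, 57/8, 7*sqrt(7)}))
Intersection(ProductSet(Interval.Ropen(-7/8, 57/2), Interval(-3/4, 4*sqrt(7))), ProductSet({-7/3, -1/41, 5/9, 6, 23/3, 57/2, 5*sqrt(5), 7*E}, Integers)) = ProductSet({-1/41, 5/9, 6, 23/3, 5*sqrt(5), 7*E}, Range(0, 11, 1))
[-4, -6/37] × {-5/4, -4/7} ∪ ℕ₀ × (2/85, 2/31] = (ℕ₀ × (2/85, 2/31]) ∪ ([-4, -6/37] × {-5/4, -4/7})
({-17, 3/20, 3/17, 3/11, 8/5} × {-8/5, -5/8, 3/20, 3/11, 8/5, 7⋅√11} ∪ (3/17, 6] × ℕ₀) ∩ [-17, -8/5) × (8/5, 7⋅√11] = {-17} × {7⋅√11}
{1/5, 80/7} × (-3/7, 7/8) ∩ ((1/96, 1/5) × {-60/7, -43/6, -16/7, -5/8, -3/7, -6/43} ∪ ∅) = ∅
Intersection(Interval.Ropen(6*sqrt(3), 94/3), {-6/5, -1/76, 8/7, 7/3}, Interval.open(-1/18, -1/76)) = EmptySet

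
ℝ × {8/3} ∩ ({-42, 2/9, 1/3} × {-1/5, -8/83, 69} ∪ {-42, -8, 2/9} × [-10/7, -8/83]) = ∅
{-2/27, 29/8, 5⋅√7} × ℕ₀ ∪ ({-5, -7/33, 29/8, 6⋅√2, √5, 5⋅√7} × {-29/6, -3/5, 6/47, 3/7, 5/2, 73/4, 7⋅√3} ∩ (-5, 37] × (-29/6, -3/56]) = ({-2/27, 29/8, 5⋅√7} × ℕ₀) ∪ ({-7/33, 29/8, 6⋅√2, √5, 5⋅√7} × {-3/5})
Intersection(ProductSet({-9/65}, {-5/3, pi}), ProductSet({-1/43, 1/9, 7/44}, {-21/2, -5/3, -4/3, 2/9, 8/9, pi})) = EmptySet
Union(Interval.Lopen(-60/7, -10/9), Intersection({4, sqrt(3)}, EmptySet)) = Interval.Lopen(-60/7, -10/9)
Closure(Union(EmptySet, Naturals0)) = Naturals0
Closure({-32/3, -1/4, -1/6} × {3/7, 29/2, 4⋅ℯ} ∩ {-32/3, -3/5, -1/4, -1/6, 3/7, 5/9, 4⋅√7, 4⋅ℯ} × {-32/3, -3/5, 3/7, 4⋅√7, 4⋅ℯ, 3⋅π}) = {-32/3, -1/4, -1/6} × {3/7, 4⋅ℯ}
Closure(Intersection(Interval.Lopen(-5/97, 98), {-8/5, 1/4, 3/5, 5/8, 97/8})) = {1/4, 3/5, 5/8, 97/8}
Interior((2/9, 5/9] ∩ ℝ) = (2/9, 5/9)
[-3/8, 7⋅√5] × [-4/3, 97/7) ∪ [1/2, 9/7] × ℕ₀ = ([1/2, 9/7] × ℕ₀) ∪ ([-3/8, 7⋅√5] × [-4/3, 97/7))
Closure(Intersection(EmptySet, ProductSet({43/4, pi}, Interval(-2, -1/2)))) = EmptySet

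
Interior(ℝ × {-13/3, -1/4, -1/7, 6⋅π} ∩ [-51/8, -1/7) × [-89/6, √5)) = ∅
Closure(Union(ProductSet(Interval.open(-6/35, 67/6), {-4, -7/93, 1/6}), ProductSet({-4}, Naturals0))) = Union(ProductSet({-4}, Naturals0), ProductSet(Interval(-6/35, 67/6), {-4, -7/93, 1/6}))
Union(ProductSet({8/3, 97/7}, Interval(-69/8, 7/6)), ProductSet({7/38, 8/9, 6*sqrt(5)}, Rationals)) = Union(ProductSet({8/3, 97/7}, Interval(-69/8, 7/6)), ProductSet({7/38, 8/9, 6*sqrt(5)}, Rationals))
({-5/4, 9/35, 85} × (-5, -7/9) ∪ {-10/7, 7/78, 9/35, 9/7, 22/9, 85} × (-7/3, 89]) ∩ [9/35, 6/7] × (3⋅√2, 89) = {9/35} × (3⋅√2, 89)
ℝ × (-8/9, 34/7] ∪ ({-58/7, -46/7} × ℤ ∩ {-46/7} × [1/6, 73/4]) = ({-46/7} × {1, 2, …, 18}) ∪ (ℝ × (-8/9, 34/7])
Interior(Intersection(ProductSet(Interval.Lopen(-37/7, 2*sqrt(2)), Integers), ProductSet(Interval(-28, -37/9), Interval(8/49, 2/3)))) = EmptySet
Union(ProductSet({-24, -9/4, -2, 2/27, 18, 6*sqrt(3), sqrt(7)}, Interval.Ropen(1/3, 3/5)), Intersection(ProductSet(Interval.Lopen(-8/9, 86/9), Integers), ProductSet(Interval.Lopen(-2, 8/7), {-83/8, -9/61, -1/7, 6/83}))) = ProductSet({-24, -9/4, -2, 2/27, 18, 6*sqrt(3), sqrt(7)}, Interval.Ropen(1/3, 3/5))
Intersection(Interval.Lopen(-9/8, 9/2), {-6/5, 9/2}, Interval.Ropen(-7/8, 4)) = EmptySet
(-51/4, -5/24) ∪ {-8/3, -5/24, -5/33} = (-51/4, -5/24] ∪ {-5/33}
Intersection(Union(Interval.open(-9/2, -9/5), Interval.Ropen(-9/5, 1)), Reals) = Interval.open(-9/2, 1)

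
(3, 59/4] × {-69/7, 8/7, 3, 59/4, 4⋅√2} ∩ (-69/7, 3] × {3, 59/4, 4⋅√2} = ∅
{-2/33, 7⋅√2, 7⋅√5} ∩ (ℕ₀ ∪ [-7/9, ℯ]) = {-2/33}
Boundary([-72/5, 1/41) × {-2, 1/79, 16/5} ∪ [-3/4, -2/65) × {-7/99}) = ([-3/4, -2/65] × {-7/99}) ∪ ([-72/5, 1/41] × {-2, 1/79, 16/5})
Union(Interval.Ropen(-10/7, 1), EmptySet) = Interval.Ropen(-10/7, 1)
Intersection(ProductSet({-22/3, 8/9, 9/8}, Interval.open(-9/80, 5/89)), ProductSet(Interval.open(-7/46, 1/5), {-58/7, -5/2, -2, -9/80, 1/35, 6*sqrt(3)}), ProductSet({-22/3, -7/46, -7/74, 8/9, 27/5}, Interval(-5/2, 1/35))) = EmptySet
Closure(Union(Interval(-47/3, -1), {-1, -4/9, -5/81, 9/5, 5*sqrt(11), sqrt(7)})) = Union({-4/9, -5/81, 9/5, 5*sqrt(11), sqrt(7)}, Interval(-47/3, -1))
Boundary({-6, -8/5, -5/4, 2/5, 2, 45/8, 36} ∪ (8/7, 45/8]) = {-6, -8/5, -5/4, 2/5, 8/7, 45/8, 36}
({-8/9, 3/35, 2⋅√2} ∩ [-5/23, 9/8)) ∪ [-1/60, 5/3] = [-1/60, 5/3]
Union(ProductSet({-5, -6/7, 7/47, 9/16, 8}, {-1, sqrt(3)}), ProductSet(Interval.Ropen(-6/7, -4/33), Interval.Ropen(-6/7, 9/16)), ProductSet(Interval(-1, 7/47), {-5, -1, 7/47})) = Union(ProductSet({-5, -6/7, 7/47, 9/16, 8}, {-1, sqrt(3)}), ProductSet(Interval(-1, 7/47), {-5, -1, 7/47}), ProductSet(Interval.Ropen(-6/7, -4/33), Interval.Ropen(-6/7, 9/16)))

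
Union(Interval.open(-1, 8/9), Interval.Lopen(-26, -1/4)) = Interval.open(-26, 8/9)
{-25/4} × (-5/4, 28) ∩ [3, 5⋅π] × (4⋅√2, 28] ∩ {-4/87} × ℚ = ∅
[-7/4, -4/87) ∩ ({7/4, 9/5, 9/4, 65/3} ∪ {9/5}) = ∅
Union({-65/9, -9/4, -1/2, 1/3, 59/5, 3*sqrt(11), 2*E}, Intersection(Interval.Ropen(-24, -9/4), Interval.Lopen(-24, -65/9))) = Union({-9/4, -1/2, 1/3, 59/5, 3*sqrt(11), 2*E}, Interval.Lopen(-24, -65/9))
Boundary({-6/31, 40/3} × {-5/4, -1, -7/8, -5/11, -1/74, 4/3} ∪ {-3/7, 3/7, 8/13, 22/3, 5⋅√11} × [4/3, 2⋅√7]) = ({-6/31, 40/3} × {-5/4, -1, -7/8, -5/11, -1/74, 4/3}) ∪ ({-3/7, 3/7, 8/13, 22/3, 5⋅√11} × [4/3, 2⋅√7])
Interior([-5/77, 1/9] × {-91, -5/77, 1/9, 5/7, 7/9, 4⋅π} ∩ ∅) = ∅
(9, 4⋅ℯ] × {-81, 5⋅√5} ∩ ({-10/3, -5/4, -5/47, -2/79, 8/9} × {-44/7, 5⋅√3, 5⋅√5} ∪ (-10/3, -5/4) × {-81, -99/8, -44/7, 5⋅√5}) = ∅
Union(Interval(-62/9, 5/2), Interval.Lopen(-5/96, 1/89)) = Interval(-62/9, 5/2)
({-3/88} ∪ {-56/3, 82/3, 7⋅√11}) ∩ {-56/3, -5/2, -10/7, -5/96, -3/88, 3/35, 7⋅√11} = {-56/3, -3/88, 7⋅√11}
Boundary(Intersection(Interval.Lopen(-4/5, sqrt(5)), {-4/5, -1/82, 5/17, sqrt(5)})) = {-1/82, 5/17, sqrt(5)}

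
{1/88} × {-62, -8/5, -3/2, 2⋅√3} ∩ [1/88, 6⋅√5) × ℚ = {1/88} × {-62, -8/5, -3/2}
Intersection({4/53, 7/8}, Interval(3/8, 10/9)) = {7/8}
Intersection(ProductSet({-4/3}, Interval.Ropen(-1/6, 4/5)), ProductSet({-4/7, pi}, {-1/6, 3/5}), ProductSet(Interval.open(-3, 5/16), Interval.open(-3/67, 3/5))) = EmptySet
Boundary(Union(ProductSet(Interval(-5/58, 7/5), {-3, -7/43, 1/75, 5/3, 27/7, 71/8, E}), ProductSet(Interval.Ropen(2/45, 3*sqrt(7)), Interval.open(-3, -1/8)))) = Union(ProductSet({2/45, 3*sqrt(7)}, Interval(-3, -1/8)), ProductSet(Interval(-5/58, 2/45), {-3, -7/43, 1/75, 5/3, 27/7, 71/8, E}), ProductSet(Interval(-5/58, 7/5), {-3, 1/75, 5/3, 27/7, 71/8, E}), ProductSet(Interval(2/45, 3*sqrt(7)), {-3, -1/8}))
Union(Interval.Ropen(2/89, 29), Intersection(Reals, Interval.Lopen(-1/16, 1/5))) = Interval.open(-1/16, 29)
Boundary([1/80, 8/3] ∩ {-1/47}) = ∅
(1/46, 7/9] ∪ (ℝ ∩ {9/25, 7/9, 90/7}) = (1/46, 7/9] ∪ {90/7}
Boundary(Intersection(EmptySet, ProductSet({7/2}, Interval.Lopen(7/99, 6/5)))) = EmptySet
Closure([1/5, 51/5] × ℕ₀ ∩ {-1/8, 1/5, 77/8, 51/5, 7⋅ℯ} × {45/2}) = ∅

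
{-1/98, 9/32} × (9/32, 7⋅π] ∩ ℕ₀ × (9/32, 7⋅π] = ∅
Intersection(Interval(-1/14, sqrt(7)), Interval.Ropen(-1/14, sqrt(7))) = Interval.Ropen(-1/14, sqrt(7))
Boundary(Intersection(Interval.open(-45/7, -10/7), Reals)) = {-45/7, -10/7}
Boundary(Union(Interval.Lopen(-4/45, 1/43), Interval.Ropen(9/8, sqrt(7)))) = {-4/45, 1/43, 9/8, sqrt(7)}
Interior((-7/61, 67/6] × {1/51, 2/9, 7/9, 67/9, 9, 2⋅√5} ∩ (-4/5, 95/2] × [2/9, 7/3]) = ∅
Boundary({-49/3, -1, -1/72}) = {-49/3, -1, -1/72}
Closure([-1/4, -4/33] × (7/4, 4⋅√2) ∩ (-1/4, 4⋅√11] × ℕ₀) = [-1/4, -4/33] × {2, 3, 4, 5}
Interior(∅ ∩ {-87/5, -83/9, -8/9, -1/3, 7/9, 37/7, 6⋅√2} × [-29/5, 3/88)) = ∅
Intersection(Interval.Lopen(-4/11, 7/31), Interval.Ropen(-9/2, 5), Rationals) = Intersection(Interval.Lopen(-4/11, 7/31), Rationals)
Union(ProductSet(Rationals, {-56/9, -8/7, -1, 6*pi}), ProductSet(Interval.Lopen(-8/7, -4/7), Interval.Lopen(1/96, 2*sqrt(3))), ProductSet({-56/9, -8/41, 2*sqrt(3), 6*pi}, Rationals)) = Union(ProductSet({-56/9, -8/41, 2*sqrt(3), 6*pi}, Rationals), ProductSet(Interval.Lopen(-8/7, -4/7), Interval.Lopen(1/96, 2*sqrt(3))), ProductSet(Rationals, {-56/9, -8/7, -1, 6*pi}))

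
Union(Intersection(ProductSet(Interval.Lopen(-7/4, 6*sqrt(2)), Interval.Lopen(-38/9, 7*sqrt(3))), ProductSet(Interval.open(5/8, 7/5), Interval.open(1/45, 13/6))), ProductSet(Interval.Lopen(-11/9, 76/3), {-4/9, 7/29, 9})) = Union(ProductSet(Interval.Lopen(-11/9, 76/3), {-4/9, 7/29, 9}), ProductSet(Interval.open(5/8, 7/5), Interval.open(1/45, 13/6)))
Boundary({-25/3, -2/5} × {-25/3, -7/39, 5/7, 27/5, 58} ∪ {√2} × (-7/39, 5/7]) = ({√2} × [-7/39, 5/7]) ∪ ({-25/3, -2/5} × {-25/3, -7/39, 5/7, 27/5, 58})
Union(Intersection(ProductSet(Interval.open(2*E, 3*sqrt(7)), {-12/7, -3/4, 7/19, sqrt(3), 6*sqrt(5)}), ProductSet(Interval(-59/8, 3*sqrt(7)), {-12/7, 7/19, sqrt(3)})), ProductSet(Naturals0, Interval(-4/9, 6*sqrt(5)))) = Union(ProductSet(Interval.open(2*E, 3*sqrt(7)), {-12/7, 7/19, sqrt(3)}), ProductSet(Naturals0, Interval(-4/9, 6*sqrt(5))))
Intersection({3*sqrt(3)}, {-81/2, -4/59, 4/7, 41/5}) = EmptySet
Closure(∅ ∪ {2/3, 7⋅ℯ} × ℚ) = {2/3, 7⋅ℯ} × ℝ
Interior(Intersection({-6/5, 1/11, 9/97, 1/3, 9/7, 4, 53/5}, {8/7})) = EmptySet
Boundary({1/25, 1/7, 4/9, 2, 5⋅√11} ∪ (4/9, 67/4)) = {1/25, 1/7, 4/9, 67/4}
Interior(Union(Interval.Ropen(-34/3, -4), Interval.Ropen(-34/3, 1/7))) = Interval.open(-34/3, 1/7)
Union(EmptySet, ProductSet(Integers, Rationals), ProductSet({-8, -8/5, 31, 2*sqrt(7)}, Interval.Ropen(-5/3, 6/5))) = Union(ProductSet({-8, -8/5, 31, 2*sqrt(7)}, Interval.Ropen(-5/3, 6/5)), ProductSet(Integers, Rationals))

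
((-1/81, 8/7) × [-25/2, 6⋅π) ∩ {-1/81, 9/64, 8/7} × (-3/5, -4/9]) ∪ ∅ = {9/64} × (-3/5, -4/9]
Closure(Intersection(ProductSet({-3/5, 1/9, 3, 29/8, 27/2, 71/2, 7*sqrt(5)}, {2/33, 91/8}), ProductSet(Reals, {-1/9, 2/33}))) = ProductSet({-3/5, 1/9, 3, 29/8, 27/2, 71/2, 7*sqrt(5)}, {2/33})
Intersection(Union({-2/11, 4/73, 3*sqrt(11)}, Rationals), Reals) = Union({3*sqrt(11)}, Rationals)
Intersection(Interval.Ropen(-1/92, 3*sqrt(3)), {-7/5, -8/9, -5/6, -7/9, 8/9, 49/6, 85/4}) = {8/9}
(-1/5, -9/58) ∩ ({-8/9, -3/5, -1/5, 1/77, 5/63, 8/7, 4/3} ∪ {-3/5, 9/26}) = ∅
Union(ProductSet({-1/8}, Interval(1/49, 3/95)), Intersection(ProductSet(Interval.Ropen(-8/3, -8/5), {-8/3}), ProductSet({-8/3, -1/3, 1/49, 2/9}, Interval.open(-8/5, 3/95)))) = ProductSet({-1/8}, Interval(1/49, 3/95))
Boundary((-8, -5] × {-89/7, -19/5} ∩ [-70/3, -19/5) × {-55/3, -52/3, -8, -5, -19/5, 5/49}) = [-8, -5] × {-19/5}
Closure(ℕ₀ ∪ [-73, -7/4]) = [-73, -7/4] ∪ ℕ₀ ∪ (ℕ₀ \ (-73, -7/4))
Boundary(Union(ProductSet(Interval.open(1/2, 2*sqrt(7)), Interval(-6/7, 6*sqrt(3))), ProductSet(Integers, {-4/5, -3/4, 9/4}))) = Union(ProductSet(Complement(Integers, Interval.open(1/2, 2*sqrt(7))), {-4/5, -3/4, 9/4}), ProductSet({1/2, 2*sqrt(7)}, Interval(-6/7, 6*sqrt(3))), ProductSet(Interval(1/2, 2*sqrt(7)), {-6/7, 6*sqrt(3)}))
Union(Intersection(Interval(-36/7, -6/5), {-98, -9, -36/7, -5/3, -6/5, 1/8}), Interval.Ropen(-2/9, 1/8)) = Union({-36/7, -5/3, -6/5}, Interval.Ropen(-2/9, 1/8))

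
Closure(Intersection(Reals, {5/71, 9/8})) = {5/71, 9/8}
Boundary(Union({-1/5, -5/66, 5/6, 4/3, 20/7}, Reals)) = EmptySet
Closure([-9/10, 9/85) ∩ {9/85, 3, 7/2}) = ∅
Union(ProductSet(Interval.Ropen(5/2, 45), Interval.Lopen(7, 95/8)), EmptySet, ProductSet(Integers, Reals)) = Union(ProductSet(Integers, Reals), ProductSet(Interval.Ropen(5/2, 45), Interval.Lopen(7, 95/8)))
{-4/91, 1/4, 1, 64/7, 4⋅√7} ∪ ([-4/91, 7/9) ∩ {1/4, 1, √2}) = {-4/91, 1/4, 1, 64/7, 4⋅√7}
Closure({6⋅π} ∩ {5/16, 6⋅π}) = {6⋅π}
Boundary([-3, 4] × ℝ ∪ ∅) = {-3, 4} × ℝ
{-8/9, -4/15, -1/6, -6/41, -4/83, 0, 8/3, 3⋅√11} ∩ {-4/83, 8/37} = {-4/83}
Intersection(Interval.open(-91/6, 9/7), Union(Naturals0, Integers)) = Range(-15, 2, 1)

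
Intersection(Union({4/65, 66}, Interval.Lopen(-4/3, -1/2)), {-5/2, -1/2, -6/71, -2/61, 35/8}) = {-1/2}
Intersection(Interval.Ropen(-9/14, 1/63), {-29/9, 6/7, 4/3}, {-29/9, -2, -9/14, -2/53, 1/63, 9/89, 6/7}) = EmptySet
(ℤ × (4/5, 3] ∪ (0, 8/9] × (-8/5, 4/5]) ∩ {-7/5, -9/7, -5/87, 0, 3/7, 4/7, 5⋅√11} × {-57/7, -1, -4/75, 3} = ({0} × {3}) ∪ ({3/7, 4/7} × {-1, -4/75})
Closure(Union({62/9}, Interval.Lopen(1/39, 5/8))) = Union({62/9}, Interval(1/39, 5/8))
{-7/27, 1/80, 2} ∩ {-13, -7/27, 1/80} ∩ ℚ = {-7/27, 1/80}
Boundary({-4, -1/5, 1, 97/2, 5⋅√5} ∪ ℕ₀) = {-4, -1/5, 97/2, 5⋅√5} ∪ ℕ₀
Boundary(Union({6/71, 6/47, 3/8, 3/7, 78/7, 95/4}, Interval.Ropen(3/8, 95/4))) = {6/71, 6/47, 3/8, 95/4}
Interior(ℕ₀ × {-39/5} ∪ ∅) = ∅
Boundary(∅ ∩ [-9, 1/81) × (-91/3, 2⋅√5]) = ∅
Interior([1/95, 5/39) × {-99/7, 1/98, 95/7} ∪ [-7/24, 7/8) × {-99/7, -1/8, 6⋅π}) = ∅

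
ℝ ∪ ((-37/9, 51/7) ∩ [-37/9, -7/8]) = (-∞, ∞)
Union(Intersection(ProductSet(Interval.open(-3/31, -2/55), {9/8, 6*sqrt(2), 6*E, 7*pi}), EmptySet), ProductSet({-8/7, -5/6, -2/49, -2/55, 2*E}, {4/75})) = ProductSet({-8/7, -5/6, -2/49, -2/55, 2*E}, {4/75})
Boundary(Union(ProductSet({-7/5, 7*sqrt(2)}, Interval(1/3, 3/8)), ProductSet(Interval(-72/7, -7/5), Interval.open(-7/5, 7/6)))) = Union(ProductSet({-72/7, -7/5}, Interval(-7/5, 7/6)), ProductSet({-7/5, 7*sqrt(2)}, Interval(1/3, 3/8)), ProductSet(Interval(-72/7, -7/5), {-7/5, 7/6}))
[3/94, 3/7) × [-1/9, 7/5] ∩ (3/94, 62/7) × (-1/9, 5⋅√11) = (3/94, 3/7) × (-1/9, 7/5]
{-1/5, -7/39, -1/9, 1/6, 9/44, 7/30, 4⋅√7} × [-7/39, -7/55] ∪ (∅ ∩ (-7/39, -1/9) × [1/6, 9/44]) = {-1/5, -7/39, -1/9, 1/6, 9/44, 7/30, 4⋅√7} × [-7/39, -7/55]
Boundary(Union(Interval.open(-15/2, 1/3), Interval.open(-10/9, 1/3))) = {-15/2, 1/3}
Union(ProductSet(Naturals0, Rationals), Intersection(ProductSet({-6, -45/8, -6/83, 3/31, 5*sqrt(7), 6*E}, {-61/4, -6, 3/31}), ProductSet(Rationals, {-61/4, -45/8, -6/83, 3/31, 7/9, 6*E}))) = Union(ProductSet({-6, -45/8, -6/83, 3/31}, {-61/4, 3/31}), ProductSet(Naturals0, Rationals))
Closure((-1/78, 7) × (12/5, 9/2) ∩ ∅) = ∅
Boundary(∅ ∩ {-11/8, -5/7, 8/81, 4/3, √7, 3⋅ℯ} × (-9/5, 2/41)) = ∅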